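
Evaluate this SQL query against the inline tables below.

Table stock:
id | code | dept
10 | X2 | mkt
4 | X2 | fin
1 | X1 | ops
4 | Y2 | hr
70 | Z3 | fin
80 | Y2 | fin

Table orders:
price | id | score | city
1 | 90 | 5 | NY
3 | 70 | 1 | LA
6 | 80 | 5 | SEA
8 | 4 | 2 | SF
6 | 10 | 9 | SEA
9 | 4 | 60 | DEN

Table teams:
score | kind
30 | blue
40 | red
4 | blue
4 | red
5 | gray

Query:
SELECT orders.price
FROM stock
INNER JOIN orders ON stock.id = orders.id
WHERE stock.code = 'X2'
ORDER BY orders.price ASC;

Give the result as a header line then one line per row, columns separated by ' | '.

== RESULT ==
orders.price
6
8
9

Derivation:
After JOIN orders (7 rows):
stock.id | stock.code | stock.dept | orders.price | orders.id | orders.score | orders.city
10 | X2 | mkt | 6 | 10 | 9 | SEA
4 | X2 | fin | 8 | 4 | 2 | SF
4 | X2 | fin | 9 | 4 | 60 | DEN
4 | Y2 | hr | 8 | 4 | 2 | SF
4 | Y2 | hr | 9 | 4 | 60 | DEN
70 | Z3 | fin | 3 | 70 | 1 | LA
80 | Y2 | fin | 6 | 80 | 5 | SEA
After WHERE (3 rows):
stock.id | stock.code | stock.dept | orders.price | orders.id | orders.score | orders.city
10 | X2 | mkt | 6 | 10 | 9 | SEA
4 | X2 | fin | 8 | 4 | 2 | SF
4 | X2 | fin | 9 | 4 | 60 | DEN
After SELECT (3 rows):
orders.price
6
8
9
After ORDER BY (3 rows):
orders.price
6
8
9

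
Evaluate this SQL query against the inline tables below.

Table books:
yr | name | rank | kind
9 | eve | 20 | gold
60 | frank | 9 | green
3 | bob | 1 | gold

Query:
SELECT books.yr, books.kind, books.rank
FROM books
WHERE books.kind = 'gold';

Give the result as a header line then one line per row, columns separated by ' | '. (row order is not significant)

After WHERE (2 rows):
books.yr | books.name | books.rank | books.kind
9 | eve | 20 | gold
3 | bob | 1 | gold
After SELECT (2 rows):
books.yr | books.kind | books.rank
9 | gold | 20
3 | gold | 1

== RESULT ==
books.yr | books.kind | books.rank
9 | gold | 20
3 | gold | 1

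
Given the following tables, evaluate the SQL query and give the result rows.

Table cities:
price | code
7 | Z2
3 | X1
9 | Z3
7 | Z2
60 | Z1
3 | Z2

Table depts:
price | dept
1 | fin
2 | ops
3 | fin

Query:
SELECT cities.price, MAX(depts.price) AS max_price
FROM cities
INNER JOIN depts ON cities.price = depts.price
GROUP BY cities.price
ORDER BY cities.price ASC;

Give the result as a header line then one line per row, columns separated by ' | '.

After JOIN depts (2 rows):
cities.price | cities.code | depts.price | depts.dept
3 | X1 | 3 | fin
3 | Z2 | 3 | fin
After GROUP BY (1 rows):
cities.price | max_price
3 | 3
After ORDER BY (1 rows):
cities.price | max_price
3 | 3

== RESULT ==
cities.price | max_price
3 | 3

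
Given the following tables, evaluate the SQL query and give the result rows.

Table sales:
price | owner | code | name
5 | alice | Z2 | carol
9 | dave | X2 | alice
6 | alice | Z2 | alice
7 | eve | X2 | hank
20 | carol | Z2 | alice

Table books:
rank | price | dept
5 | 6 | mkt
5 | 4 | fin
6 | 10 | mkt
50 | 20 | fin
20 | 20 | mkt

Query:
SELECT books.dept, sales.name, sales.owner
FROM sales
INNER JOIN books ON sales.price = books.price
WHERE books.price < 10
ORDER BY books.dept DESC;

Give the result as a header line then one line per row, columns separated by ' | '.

== RESULT ==
books.dept | sales.name | sales.owner
mkt | alice | alice

Derivation:
After JOIN books (3 rows):
sales.price | sales.owner | sales.code | sales.name | books.rank | books.price | books.dept
6 | alice | Z2 | alice | 5 | 6 | mkt
20 | carol | Z2 | alice | 50 | 20 | fin
20 | carol | Z2 | alice | 20 | 20 | mkt
After WHERE (1 rows):
sales.price | sales.owner | sales.code | sales.name | books.rank | books.price | books.dept
6 | alice | Z2 | alice | 5 | 6 | mkt
After SELECT (1 rows):
books.dept | sales.name | sales.owner
mkt | alice | alice
After ORDER BY (1 rows):
books.dept | sales.name | sales.owner
mkt | alice | alice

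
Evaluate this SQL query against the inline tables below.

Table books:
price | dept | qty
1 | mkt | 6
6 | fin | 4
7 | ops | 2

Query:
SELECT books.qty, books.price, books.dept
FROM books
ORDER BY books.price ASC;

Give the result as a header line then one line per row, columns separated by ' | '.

After SELECT (3 rows):
books.qty | books.price | books.dept
6 | 1 | mkt
4 | 6 | fin
2 | 7 | ops
After ORDER BY (3 rows):
books.qty | books.price | books.dept
6 | 1 | mkt
4 | 6 | fin
2 | 7 | ops

== RESULT ==
books.qty | books.price | books.dept
6 | 1 | mkt
4 | 6 | fin
2 | 7 | ops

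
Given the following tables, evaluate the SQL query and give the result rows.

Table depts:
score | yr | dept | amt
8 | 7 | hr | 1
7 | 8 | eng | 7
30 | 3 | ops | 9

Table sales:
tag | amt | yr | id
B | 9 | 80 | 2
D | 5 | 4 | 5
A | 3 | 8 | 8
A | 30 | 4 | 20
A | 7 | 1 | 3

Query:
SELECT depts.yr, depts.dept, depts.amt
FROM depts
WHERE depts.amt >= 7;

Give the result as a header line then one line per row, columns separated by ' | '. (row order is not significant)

After WHERE (2 rows):
depts.score | depts.yr | depts.dept | depts.amt
7 | 8 | eng | 7
30 | 3 | ops | 9
After SELECT (2 rows):
depts.yr | depts.dept | depts.amt
8 | eng | 7
3 | ops | 9

== RESULT ==
depts.yr | depts.dept | depts.amt
8 | eng | 7
3 | ops | 9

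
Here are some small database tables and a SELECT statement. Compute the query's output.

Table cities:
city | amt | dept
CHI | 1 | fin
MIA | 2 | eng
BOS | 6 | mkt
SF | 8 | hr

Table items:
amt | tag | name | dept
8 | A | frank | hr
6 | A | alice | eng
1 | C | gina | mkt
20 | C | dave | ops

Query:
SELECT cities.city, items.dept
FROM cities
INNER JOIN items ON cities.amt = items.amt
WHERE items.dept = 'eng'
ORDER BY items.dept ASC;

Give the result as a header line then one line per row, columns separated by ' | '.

After JOIN items (3 rows):
cities.city | cities.amt | cities.dept | items.amt | items.tag | items.name | items.dept
CHI | 1 | fin | 1 | C | gina | mkt
BOS | 6 | mkt | 6 | A | alice | eng
SF | 8 | hr | 8 | A | frank | hr
After WHERE (1 rows):
cities.city | cities.amt | cities.dept | items.amt | items.tag | items.name | items.dept
BOS | 6 | mkt | 6 | A | alice | eng
After SELECT (1 rows):
cities.city | items.dept
BOS | eng
After ORDER BY (1 rows):
cities.city | items.dept
BOS | eng

== RESULT ==
cities.city | items.dept
BOS | eng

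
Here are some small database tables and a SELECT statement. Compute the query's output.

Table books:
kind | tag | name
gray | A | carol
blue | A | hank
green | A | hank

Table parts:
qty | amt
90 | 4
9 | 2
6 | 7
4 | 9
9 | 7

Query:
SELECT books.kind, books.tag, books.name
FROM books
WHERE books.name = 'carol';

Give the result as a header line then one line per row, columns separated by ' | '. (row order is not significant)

== RESULT ==
books.kind | books.tag | books.name
gray | A | carol

Derivation:
After WHERE (1 rows):
books.kind | books.tag | books.name
gray | A | carol
After SELECT (1 rows):
books.kind | books.tag | books.name
gray | A | carol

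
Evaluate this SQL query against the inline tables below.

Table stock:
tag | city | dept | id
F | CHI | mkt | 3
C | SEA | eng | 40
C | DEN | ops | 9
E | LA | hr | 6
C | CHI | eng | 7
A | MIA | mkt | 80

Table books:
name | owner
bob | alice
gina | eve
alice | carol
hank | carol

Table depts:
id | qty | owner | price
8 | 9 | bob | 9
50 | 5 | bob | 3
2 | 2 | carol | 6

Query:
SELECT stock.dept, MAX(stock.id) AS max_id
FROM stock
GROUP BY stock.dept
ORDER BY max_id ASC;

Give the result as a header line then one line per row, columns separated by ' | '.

After GROUP BY (4 rows):
stock.dept | max_id
mkt | 80
eng | 40
ops | 9
hr | 6
After ORDER BY (4 rows):
stock.dept | max_id
hr | 6
ops | 9
eng | 40
mkt | 80

== RESULT ==
stock.dept | max_id
hr | 6
ops | 9
eng | 40
mkt | 80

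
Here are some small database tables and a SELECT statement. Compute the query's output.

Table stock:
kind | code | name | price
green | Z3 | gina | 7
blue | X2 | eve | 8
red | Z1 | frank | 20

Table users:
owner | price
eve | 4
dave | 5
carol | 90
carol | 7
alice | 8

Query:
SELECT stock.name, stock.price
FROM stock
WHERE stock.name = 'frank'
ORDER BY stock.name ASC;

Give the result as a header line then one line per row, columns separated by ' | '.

== RESULT ==
stock.name | stock.price
frank | 20

Derivation:
After WHERE (1 rows):
stock.kind | stock.code | stock.name | stock.price
red | Z1 | frank | 20
After SELECT (1 rows):
stock.name | stock.price
frank | 20
After ORDER BY (1 rows):
stock.name | stock.price
frank | 20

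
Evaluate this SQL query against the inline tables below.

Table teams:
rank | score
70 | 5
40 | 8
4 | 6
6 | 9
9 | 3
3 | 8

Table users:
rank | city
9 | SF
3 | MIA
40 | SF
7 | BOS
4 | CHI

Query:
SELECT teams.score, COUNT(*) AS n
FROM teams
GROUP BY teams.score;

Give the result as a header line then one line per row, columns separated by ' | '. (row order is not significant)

After GROUP BY (5 rows):
teams.score | n
5 | 1
8 | 2
6 | 1
9 | 1
3 | 1

== RESULT ==
teams.score | n
5 | 1
8 | 2
6 | 1
9 | 1
3 | 1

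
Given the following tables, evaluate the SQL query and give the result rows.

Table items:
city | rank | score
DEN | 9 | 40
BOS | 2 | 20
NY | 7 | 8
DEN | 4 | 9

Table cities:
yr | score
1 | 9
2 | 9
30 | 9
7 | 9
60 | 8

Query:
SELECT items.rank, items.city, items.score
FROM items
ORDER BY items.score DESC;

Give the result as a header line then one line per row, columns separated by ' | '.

After SELECT (4 rows):
items.rank | items.city | items.score
9 | DEN | 40
2 | BOS | 20
7 | NY | 8
4 | DEN | 9
After ORDER BY (4 rows):
items.rank | items.city | items.score
9 | DEN | 40
2 | BOS | 20
4 | DEN | 9
7 | NY | 8

== RESULT ==
items.rank | items.city | items.score
9 | DEN | 40
2 | BOS | 20
4 | DEN | 9
7 | NY | 8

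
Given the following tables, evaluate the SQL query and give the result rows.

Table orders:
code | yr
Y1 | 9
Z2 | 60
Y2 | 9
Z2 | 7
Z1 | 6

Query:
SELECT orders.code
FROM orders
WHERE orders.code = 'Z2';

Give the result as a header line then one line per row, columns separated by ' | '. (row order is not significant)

After WHERE (2 rows):
orders.code | orders.yr
Z2 | 60
Z2 | 7
After SELECT (2 rows):
orders.code
Z2
Z2

== RESULT ==
orders.code
Z2
Z2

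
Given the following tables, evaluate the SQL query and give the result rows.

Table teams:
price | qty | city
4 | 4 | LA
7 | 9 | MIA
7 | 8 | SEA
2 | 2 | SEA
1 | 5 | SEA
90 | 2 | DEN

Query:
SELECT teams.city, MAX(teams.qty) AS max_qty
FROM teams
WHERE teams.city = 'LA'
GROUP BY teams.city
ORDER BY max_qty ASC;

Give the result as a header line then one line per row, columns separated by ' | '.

== RESULT ==
teams.city | max_qty
LA | 4

Derivation:
After WHERE (1 rows):
teams.price | teams.qty | teams.city
4 | 4 | LA
After GROUP BY (1 rows):
teams.city | max_qty
LA | 4
After ORDER BY (1 rows):
teams.city | max_qty
LA | 4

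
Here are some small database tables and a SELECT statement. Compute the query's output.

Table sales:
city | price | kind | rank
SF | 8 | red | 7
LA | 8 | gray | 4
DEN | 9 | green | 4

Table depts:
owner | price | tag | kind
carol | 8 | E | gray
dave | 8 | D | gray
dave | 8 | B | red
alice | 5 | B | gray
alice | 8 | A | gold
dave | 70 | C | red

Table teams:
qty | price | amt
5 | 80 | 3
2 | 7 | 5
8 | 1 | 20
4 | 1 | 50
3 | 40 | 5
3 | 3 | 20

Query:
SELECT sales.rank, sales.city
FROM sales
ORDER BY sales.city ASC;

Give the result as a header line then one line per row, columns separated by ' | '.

After SELECT (3 rows):
sales.rank | sales.city
7 | SF
4 | LA
4 | DEN
After ORDER BY (3 rows):
sales.rank | sales.city
4 | DEN
4 | LA
7 | SF

== RESULT ==
sales.rank | sales.city
4 | DEN
4 | LA
7 | SF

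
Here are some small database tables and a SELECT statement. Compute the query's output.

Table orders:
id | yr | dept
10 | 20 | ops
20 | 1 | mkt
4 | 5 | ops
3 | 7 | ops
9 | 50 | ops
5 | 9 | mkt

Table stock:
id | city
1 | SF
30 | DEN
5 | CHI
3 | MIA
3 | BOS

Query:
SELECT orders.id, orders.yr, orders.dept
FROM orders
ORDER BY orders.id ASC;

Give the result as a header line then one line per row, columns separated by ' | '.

After SELECT (6 rows):
orders.id | orders.yr | orders.dept
10 | 20 | ops
20 | 1 | mkt
4 | 5 | ops
3 | 7 | ops
9 | 50 | ops
5 | 9 | mkt
After ORDER BY (6 rows):
orders.id | orders.yr | orders.dept
3 | 7 | ops
4 | 5 | ops
5 | 9 | mkt
9 | 50 | ops
10 | 20 | ops
20 | 1 | mkt

== RESULT ==
orders.id | orders.yr | orders.dept
3 | 7 | ops
4 | 5 | ops
5 | 9 | mkt
9 | 50 | ops
10 | 20 | ops
20 | 1 | mkt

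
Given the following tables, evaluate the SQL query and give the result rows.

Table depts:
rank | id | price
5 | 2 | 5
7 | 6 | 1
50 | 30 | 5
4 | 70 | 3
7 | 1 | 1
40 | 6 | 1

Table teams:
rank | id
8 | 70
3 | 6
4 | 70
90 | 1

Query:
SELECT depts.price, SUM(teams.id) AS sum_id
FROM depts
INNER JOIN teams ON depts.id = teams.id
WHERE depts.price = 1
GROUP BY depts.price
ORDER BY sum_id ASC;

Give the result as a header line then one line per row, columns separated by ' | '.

After JOIN teams (5 rows):
depts.rank | depts.id | depts.price | teams.rank | teams.id
7 | 6 | 1 | 3 | 6
4 | 70 | 3 | 8 | 70
4 | 70 | 3 | 4 | 70
7 | 1 | 1 | 90 | 1
40 | 6 | 1 | 3 | 6
After WHERE (3 rows):
depts.rank | depts.id | depts.price | teams.rank | teams.id
7 | 6 | 1 | 3 | 6
7 | 1 | 1 | 90 | 1
40 | 6 | 1 | 3 | 6
After GROUP BY (1 rows):
depts.price | sum_id
1 | 13
After ORDER BY (1 rows):
depts.price | sum_id
1 | 13

== RESULT ==
depts.price | sum_id
1 | 13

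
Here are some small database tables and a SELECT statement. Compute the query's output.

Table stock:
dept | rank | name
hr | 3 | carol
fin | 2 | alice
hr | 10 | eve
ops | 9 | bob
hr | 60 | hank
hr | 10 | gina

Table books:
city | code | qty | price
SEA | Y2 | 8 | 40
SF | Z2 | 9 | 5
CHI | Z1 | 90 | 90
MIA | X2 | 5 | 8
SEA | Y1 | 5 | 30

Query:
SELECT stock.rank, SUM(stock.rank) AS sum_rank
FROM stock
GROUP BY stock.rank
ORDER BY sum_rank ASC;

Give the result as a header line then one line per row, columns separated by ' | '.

== RESULT ==
stock.rank | sum_rank
2 | 2
3 | 3
9 | 9
10 | 20
60 | 60

Derivation:
After GROUP BY (5 rows):
stock.rank | sum_rank
3 | 3
2 | 2
10 | 20
9 | 9
60 | 60
After ORDER BY (5 rows):
stock.rank | sum_rank
2 | 2
3 | 3
9 | 9
10 | 20
60 | 60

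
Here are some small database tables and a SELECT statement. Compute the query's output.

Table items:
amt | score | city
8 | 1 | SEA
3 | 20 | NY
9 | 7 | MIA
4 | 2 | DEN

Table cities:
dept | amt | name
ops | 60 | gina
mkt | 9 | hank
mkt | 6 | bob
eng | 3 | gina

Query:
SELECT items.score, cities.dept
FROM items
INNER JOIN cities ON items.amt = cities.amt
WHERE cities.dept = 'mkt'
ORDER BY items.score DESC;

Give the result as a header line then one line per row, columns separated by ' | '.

== RESULT ==
items.score | cities.dept
7 | mkt

Derivation:
After JOIN cities (2 rows):
items.amt | items.score | items.city | cities.dept | cities.amt | cities.name
3 | 20 | NY | eng | 3 | gina
9 | 7 | MIA | mkt | 9 | hank
After WHERE (1 rows):
items.amt | items.score | items.city | cities.dept | cities.amt | cities.name
9 | 7 | MIA | mkt | 9 | hank
After SELECT (1 rows):
items.score | cities.dept
7 | mkt
After ORDER BY (1 rows):
items.score | cities.dept
7 | mkt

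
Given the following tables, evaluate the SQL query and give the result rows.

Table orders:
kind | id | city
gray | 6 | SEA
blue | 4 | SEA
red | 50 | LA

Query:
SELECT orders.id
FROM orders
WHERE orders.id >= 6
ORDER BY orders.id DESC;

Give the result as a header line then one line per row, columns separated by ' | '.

After WHERE (2 rows):
orders.kind | orders.id | orders.city
gray | 6 | SEA
red | 50 | LA
After SELECT (2 rows):
orders.id
6
50
After ORDER BY (2 rows):
orders.id
50
6

== RESULT ==
orders.id
50
6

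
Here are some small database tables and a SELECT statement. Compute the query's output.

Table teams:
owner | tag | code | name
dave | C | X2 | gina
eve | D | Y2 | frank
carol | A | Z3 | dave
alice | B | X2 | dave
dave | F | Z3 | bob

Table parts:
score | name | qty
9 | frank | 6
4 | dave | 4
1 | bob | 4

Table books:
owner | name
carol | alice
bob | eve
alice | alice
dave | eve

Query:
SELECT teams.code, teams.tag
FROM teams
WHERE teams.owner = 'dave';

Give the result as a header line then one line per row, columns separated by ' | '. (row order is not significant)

After WHERE (2 rows):
teams.owner | teams.tag | teams.code | teams.name
dave | C | X2 | gina
dave | F | Z3 | bob
After SELECT (2 rows):
teams.code | teams.tag
X2 | C
Z3 | F

== RESULT ==
teams.code | teams.tag
X2 | C
Z3 | F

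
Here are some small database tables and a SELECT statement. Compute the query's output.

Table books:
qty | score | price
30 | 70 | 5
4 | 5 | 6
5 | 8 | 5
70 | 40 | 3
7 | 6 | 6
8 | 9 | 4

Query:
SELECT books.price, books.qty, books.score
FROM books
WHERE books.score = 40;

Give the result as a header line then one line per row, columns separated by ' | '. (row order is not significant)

== RESULT ==
books.price | books.qty | books.score
3 | 70 | 40

Derivation:
After WHERE (1 rows):
books.qty | books.score | books.price
70 | 40 | 3
After SELECT (1 rows):
books.price | books.qty | books.score
3 | 70 | 40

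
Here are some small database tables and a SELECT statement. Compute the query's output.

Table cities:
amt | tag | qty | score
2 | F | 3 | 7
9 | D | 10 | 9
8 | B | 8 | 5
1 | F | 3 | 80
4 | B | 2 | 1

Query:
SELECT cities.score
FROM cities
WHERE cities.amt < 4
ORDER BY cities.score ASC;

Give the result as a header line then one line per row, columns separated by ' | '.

== RESULT ==
cities.score
7
80

Derivation:
After WHERE (2 rows):
cities.amt | cities.tag | cities.qty | cities.score
2 | F | 3 | 7
1 | F | 3 | 80
After SELECT (2 rows):
cities.score
7
80
After ORDER BY (2 rows):
cities.score
7
80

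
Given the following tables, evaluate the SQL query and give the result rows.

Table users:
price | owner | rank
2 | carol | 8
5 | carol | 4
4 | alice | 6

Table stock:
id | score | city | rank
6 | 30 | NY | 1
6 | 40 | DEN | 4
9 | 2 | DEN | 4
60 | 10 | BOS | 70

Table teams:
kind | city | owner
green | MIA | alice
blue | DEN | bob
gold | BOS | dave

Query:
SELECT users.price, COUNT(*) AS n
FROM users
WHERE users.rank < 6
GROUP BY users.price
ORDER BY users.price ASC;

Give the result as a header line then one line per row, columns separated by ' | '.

== RESULT ==
users.price | n
5 | 1

Derivation:
After WHERE (1 rows):
users.price | users.owner | users.rank
5 | carol | 4
After GROUP BY (1 rows):
users.price | n
5 | 1
After ORDER BY (1 rows):
users.price | n
5 | 1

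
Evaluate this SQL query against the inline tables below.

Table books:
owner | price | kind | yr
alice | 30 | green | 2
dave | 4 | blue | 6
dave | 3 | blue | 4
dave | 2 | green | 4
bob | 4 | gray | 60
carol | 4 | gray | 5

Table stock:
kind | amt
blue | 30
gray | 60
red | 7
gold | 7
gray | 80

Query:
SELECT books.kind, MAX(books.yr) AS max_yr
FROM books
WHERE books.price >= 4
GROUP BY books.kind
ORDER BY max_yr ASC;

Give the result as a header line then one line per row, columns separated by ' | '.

After WHERE (4 rows):
books.owner | books.price | books.kind | books.yr
alice | 30 | green | 2
dave | 4 | blue | 6
bob | 4 | gray | 60
carol | 4 | gray | 5
After GROUP BY (3 rows):
books.kind | max_yr
green | 2
blue | 6
gray | 60
After ORDER BY (3 rows):
books.kind | max_yr
green | 2
blue | 6
gray | 60

== RESULT ==
books.kind | max_yr
green | 2
blue | 6
gray | 60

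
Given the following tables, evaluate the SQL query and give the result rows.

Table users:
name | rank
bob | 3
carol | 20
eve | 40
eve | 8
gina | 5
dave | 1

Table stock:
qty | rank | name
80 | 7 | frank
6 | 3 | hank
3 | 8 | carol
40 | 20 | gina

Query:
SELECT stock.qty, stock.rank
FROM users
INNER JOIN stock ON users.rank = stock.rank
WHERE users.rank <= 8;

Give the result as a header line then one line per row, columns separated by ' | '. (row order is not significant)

After JOIN stock (3 rows):
users.name | users.rank | stock.qty | stock.rank | stock.name
bob | 3 | 6 | 3 | hank
carol | 20 | 40 | 20 | gina
eve | 8 | 3 | 8 | carol
After WHERE (2 rows):
users.name | users.rank | stock.qty | stock.rank | stock.name
bob | 3 | 6 | 3 | hank
eve | 8 | 3 | 8 | carol
After SELECT (2 rows):
stock.qty | stock.rank
6 | 3
3 | 8

== RESULT ==
stock.qty | stock.rank
6 | 3
3 | 8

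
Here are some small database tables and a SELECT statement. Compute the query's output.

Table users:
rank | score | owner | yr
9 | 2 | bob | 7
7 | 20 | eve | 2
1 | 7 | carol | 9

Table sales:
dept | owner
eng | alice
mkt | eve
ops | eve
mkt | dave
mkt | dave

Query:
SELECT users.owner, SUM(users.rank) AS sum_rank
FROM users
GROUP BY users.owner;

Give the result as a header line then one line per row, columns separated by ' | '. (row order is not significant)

== RESULT ==
users.owner | sum_rank
bob | 9
eve | 7
carol | 1

Derivation:
After GROUP BY (3 rows):
users.owner | sum_rank
bob | 9
eve | 7
carol | 1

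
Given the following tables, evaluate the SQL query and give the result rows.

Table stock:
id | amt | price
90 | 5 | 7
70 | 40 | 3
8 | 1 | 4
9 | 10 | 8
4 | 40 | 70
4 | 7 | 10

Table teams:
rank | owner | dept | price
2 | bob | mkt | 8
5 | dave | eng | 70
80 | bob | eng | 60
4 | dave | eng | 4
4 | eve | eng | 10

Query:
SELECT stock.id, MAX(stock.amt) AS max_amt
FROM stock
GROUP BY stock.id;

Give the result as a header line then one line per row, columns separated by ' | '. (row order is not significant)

After GROUP BY (5 rows):
stock.id | max_amt
90 | 5
70 | 40
8 | 1
9 | 10
4 | 40

== RESULT ==
stock.id | max_amt
90 | 5
70 | 40
8 | 1
9 | 10
4 | 40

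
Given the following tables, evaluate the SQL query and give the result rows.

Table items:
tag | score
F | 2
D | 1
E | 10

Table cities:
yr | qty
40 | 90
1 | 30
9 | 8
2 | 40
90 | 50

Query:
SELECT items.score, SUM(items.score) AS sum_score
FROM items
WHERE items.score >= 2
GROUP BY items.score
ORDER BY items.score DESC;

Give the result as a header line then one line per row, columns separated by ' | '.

== RESULT ==
items.score | sum_score
10 | 10
2 | 2

Derivation:
After WHERE (2 rows):
items.tag | items.score
F | 2
E | 10
After GROUP BY (2 rows):
items.score | sum_score
2 | 2
10 | 10
After ORDER BY (2 rows):
items.score | sum_score
10 | 10
2 | 2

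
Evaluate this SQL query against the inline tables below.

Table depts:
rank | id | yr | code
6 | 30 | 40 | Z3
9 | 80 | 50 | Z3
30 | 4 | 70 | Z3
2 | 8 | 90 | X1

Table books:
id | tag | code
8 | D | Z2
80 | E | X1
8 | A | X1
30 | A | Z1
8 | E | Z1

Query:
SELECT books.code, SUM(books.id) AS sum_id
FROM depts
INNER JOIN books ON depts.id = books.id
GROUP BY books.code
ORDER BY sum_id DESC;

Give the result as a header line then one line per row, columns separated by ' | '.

== RESULT ==
books.code | sum_id
X1 | 88
Z1 | 38
Z2 | 8

Derivation:
After JOIN books (5 rows):
depts.rank | depts.id | depts.yr | depts.code | books.id | books.tag | books.code
6 | 30 | 40 | Z3 | 30 | A | Z1
9 | 80 | 50 | Z3 | 80 | E | X1
2 | 8 | 90 | X1 | 8 | D | Z2
2 | 8 | 90 | X1 | 8 | A | X1
2 | 8 | 90 | X1 | 8 | E | Z1
After GROUP BY (3 rows):
books.code | sum_id
Z1 | 38
X1 | 88
Z2 | 8
After ORDER BY (3 rows):
books.code | sum_id
X1 | 88
Z1 | 38
Z2 | 8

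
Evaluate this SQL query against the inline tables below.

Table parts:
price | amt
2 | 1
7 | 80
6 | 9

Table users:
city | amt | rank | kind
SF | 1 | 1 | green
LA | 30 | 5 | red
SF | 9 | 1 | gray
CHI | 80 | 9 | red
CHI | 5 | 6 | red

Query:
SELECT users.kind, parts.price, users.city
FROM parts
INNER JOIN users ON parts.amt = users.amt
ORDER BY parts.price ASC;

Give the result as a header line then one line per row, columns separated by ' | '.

After JOIN users (3 rows):
parts.price | parts.amt | users.city | users.amt | users.rank | users.kind
2 | 1 | SF | 1 | 1 | green
7 | 80 | CHI | 80 | 9 | red
6 | 9 | SF | 9 | 1 | gray
After SELECT (3 rows):
users.kind | parts.price | users.city
green | 2 | SF
red | 7 | CHI
gray | 6 | SF
After ORDER BY (3 rows):
users.kind | parts.price | users.city
green | 2 | SF
gray | 6 | SF
red | 7 | CHI

== RESULT ==
users.kind | parts.price | users.city
green | 2 | SF
gray | 6 | SF
red | 7 | CHI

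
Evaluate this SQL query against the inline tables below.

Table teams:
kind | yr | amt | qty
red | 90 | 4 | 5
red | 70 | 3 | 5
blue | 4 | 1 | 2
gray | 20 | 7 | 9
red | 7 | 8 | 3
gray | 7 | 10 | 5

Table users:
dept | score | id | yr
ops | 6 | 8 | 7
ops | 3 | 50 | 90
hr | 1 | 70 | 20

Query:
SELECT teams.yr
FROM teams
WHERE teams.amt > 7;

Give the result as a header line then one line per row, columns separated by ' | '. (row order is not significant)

After WHERE (2 rows):
teams.kind | teams.yr | teams.amt | teams.qty
red | 7 | 8 | 3
gray | 7 | 10 | 5
After SELECT (2 rows):
teams.yr
7
7

== RESULT ==
teams.yr
7
7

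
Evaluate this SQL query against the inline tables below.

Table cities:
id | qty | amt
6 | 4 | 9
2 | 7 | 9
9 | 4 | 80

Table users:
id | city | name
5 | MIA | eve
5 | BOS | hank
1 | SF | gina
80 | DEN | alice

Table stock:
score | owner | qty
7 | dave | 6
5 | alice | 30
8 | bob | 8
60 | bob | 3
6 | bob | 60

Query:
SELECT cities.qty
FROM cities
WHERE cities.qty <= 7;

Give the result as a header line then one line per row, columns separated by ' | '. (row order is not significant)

After WHERE (3 rows):
cities.id | cities.qty | cities.amt
6 | 4 | 9
2 | 7 | 9
9 | 4 | 80
After SELECT (3 rows):
cities.qty
4
7
4

== RESULT ==
cities.qty
4
7
4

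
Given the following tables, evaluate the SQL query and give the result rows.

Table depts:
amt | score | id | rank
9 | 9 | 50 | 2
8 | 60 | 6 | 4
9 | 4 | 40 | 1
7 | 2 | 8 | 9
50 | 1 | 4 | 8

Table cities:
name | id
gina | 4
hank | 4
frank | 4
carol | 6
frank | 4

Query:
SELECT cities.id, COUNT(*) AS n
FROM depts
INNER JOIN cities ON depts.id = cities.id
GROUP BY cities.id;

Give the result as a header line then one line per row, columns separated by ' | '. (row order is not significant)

After JOIN cities (5 rows):
depts.amt | depts.score | depts.id | depts.rank | cities.name | cities.id
8 | 60 | 6 | 4 | carol | 6
50 | 1 | 4 | 8 | gina | 4
50 | 1 | 4 | 8 | hank | 4
50 | 1 | 4 | 8 | frank | 4
50 | 1 | 4 | 8 | frank | 4
After GROUP BY (2 rows):
cities.id | n
6 | 1
4 | 4

== RESULT ==
cities.id | n
6 | 1
4 | 4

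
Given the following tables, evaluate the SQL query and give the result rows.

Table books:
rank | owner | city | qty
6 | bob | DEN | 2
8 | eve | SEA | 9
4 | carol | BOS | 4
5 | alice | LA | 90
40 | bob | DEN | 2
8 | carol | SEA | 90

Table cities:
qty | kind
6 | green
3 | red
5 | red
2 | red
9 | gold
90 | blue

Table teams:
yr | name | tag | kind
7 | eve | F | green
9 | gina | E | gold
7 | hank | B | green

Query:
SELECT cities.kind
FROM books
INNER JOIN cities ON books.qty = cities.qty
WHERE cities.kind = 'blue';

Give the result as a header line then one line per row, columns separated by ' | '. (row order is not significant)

After JOIN cities (5 rows):
books.rank | books.owner | books.city | books.qty | cities.qty | cities.kind
6 | bob | DEN | 2 | 2 | red
8 | eve | SEA | 9 | 9 | gold
5 | alice | LA | 90 | 90 | blue
40 | bob | DEN | 2 | 2 | red
8 | carol | SEA | 90 | 90 | blue
After WHERE (2 rows):
books.rank | books.owner | books.city | books.qty | cities.qty | cities.kind
5 | alice | LA | 90 | 90 | blue
8 | carol | SEA | 90 | 90 | blue
After SELECT (2 rows):
cities.kind
blue
blue

== RESULT ==
cities.kind
blue
blue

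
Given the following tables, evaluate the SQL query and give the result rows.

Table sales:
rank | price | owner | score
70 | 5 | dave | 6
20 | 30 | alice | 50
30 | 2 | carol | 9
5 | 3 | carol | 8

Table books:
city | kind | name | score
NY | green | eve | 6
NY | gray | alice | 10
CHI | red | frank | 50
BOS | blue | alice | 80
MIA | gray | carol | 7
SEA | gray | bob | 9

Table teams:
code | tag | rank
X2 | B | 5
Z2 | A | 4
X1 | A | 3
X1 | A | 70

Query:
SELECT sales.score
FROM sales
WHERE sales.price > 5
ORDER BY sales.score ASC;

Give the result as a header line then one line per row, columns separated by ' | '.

== RESULT ==
sales.score
50

Derivation:
After WHERE (1 rows):
sales.rank | sales.price | sales.owner | sales.score
20 | 30 | alice | 50
After SELECT (1 rows):
sales.score
50
After ORDER BY (1 rows):
sales.score
50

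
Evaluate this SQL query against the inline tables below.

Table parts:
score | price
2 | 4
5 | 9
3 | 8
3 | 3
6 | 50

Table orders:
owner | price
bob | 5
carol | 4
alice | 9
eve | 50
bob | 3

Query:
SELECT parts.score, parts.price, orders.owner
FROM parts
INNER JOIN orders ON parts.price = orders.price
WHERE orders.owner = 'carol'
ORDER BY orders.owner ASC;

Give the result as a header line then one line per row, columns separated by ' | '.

== RESULT ==
parts.score | parts.price | orders.owner
2 | 4 | carol

Derivation:
After JOIN orders (4 rows):
parts.score | parts.price | orders.owner | orders.price
2 | 4 | carol | 4
5 | 9 | alice | 9
3 | 3 | bob | 3
6 | 50 | eve | 50
After WHERE (1 rows):
parts.score | parts.price | orders.owner | orders.price
2 | 4 | carol | 4
After SELECT (1 rows):
parts.score | parts.price | orders.owner
2 | 4 | carol
After ORDER BY (1 rows):
parts.score | parts.price | orders.owner
2 | 4 | carol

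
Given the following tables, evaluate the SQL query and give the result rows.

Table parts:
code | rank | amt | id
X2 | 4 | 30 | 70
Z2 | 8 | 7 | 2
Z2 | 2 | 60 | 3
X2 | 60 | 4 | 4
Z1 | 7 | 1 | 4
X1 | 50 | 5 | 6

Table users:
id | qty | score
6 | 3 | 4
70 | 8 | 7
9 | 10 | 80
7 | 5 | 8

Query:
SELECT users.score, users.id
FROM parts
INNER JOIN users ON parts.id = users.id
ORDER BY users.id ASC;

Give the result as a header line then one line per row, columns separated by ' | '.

After JOIN users (2 rows):
parts.code | parts.rank | parts.amt | parts.id | users.id | users.qty | users.score
X2 | 4 | 30 | 70 | 70 | 8 | 7
X1 | 50 | 5 | 6 | 6 | 3 | 4
After SELECT (2 rows):
users.score | users.id
7 | 70
4 | 6
After ORDER BY (2 rows):
users.score | users.id
4 | 6
7 | 70

== RESULT ==
users.score | users.id
4 | 6
7 | 70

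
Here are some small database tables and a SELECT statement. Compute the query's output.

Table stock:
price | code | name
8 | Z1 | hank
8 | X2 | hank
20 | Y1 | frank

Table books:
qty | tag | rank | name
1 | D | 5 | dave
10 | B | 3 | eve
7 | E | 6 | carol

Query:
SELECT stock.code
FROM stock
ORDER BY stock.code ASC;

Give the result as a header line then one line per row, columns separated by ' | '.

== RESULT ==
stock.code
X2
Y1
Z1

Derivation:
After SELECT (3 rows):
stock.code
Z1
X2
Y1
After ORDER BY (3 rows):
stock.code
X2
Y1
Z1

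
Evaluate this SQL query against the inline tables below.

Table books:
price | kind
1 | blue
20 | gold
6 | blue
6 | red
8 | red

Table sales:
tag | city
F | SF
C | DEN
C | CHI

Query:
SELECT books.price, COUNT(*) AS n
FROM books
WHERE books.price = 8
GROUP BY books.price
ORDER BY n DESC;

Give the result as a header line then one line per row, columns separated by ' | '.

== RESULT ==
books.price | n
8 | 1

Derivation:
After WHERE (1 rows):
books.price | books.kind
8 | red
After GROUP BY (1 rows):
books.price | n
8 | 1
After ORDER BY (1 rows):
books.price | n
8 | 1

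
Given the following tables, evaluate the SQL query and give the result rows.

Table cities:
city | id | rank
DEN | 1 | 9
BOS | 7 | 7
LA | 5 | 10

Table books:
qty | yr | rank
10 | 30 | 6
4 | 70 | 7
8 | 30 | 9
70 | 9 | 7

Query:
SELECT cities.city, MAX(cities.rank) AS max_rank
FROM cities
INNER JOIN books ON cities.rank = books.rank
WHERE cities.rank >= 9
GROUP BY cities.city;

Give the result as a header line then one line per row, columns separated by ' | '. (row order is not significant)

After JOIN books (3 rows):
cities.city | cities.id | cities.rank | books.qty | books.yr | books.rank
DEN | 1 | 9 | 8 | 30 | 9
BOS | 7 | 7 | 4 | 70 | 7
BOS | 7 | 7 | 70 | 9 | 7
After WHERE (1 rows):
cities.city | cities.id | cities.rank | books.qty | books.yr | books.rank
DEN | 1 | 9 | 8 | 30 | 9
After GROUP BY (1 rows):
cities.city | max_rank
DEN | 9

== RESULT ==
cities.city | max_rank
DEN | 9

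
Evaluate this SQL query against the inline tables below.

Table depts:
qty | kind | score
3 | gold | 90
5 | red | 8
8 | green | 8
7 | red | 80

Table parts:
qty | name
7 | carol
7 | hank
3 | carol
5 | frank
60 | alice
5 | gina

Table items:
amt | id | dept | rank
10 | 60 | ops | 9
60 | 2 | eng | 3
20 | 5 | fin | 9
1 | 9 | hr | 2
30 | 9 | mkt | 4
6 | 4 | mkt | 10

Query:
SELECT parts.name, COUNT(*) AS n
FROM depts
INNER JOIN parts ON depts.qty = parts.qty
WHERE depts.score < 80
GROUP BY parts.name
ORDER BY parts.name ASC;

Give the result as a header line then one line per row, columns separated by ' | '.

== RESULT ==
parts.name | n
frank | 1
gina | 1

Derivation:
After JOIN parts (5 rows):
depts.qty | depts.kind | depts.score | parts.qty | parts.name
3 | gold | 90 | 3 | carol
5 | red | 8 | 5 | frank
5 | red | 8 | 5 | gina
7 | red | 80 | 7 | carol
7 | red | 80 | 7 | hank
After WHERE (2 rows):
depts.qty | depts.kind | depts.score | parts.qty | parts.name
5 | red | 8 | 5 | frank
5 | red | 8 | 5 | gina
After GROUP BY (2 rows):
parts.name | n
frank | 1
gina | 1
After ORDER BY (2 rows):
parts.name | n
frank | 1
gina | 1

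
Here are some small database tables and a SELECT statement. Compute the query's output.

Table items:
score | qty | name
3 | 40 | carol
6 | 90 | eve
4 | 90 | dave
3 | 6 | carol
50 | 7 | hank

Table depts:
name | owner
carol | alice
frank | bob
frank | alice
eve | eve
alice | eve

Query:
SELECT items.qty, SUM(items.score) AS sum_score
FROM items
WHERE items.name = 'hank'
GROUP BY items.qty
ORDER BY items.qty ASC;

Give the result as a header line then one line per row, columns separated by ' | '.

After WHERE (1 rows):
items.score | items.qty | items.name
50 | 7 | hank
After GROUP BY (1 rows):
items.qty | sum_score
7 | 50
After ORDER BY (1 rows):
items.qty | sum_score
7 | 50

== RESULT ==
items.qty | sum_score
7 | 50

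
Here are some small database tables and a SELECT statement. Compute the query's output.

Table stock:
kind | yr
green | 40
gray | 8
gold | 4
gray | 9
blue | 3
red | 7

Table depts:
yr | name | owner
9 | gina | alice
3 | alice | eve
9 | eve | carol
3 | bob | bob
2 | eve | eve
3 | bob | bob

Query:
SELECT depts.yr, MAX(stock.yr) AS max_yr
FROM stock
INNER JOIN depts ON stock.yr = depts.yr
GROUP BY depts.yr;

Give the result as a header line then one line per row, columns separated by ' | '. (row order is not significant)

After JOIN depts (5 rows):
stock.kind | stock.yr | depts.yr | depts.name | depts.owner
gray | 9 | 9 | gina | alice
gray | 9 | 9 | eve | carol
blue | 3 | 3 | alice | eve
blue | 3 | 3 | bob | bob
blue | 3 | 3 | bob | bob
After GROUP BY (2 rows):
depts.yr | max_yr
9 | 9
3 | 3

== RESULT ==
depts.yr | max_yr
9 | 9
3 | 3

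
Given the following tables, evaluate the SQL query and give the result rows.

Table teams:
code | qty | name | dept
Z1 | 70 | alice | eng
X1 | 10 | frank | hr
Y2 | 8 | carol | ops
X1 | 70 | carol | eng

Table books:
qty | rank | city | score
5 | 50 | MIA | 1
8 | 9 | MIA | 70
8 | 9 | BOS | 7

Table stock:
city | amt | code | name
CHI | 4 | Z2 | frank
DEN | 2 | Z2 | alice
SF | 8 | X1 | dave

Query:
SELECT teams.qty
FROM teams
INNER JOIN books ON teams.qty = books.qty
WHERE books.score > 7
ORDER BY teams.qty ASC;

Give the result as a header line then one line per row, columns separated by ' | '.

== RESULT ==
teams.qty
8

Derivation:
After JOIN books (2 rows):
teams.code | teams.qty | teams.name | teams.dept | books.qty | books.rank | books.city | books.score
Y2 | 8 | carol | ops | 8 | 9 | MIA | 70
Y2 | 8 | carol | ops | 8 | 9 | BOS | 7
After WHERE (1 rows):
teams.code | teams.qty | teams.name | teams.dept | books.qty | books.rank | books.city | books.score
Y2 | 8 | carol | ops | 8 | 9 | MIA | 70
After SELECT (1 rows):
teams.qty
8
After ORDER BY (1 rows):
teams.qty
8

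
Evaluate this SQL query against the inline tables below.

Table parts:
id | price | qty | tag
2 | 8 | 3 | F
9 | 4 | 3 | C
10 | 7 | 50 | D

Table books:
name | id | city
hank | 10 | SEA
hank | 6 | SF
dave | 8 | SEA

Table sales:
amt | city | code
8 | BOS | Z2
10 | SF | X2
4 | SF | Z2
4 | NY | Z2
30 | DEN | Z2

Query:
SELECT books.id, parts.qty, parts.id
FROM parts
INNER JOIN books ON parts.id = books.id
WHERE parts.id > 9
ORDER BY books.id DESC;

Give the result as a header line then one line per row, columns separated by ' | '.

After JOIN books (1 rows):
parts.id | parts.price | parts.qty | parts.tag | books.name | books.id | books.city
10 | 7 | 50 | D | hank | 10 | SEA
After WHERE (1 rows):
parts.id | parts.price | parts.qty | parts.tag | books.name | books.id | books.city
10 | 7 | 50 | D | hank | 10 | SEA
After SELECT (1 rows):
books.id | parts.qty | parts.id
10 | 50 | 10
After ORDER BY (1 rows):
books.id | parts.qty | parts.id
10 | 50 | 10

== RESULT ==
books.id | parts.qty | parts.id
10 | 50 | 10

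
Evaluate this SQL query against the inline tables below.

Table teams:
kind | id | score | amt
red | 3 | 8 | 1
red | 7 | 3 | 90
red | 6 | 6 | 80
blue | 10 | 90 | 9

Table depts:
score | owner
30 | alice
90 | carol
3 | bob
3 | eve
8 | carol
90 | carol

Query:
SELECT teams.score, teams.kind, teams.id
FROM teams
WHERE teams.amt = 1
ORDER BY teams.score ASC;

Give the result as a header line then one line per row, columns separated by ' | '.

After WHERE (1 rows):
teams.kind | teams.id | teams.score | teams.amt
red | 3 | 8 | 1
After SELECT (1 rows):
teams.score | teams.kind | teams.id
8 | red | 3
After ORDER BY (1 rows):
teams.score | teams.kind | teams.id
8 | red | 3

== RESULT ==
teams.score | teams.kind | teams.id
8 | red | 3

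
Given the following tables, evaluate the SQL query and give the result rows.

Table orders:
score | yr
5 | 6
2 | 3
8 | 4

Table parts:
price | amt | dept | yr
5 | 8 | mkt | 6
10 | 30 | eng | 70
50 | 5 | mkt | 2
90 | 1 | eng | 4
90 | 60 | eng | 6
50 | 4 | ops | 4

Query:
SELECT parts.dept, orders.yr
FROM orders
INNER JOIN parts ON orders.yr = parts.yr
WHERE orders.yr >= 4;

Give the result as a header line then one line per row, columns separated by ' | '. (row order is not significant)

After JOIN parts (4 rows):
orders.score | orders.yr | parts.price | parts.amt | parts.dept | parts.yr
5 | 6 | 5 | 8 | mkt | 6
5 | 6 | 90 | 60 | eng | 6
8 | 4 | 90 | 1 | eng | 4
8 | 4 | 50 | 4 | ops | 4
After WHERE (4 rows):
orders.score | orders.yr | parts.price | parts.amt | parts.dept | parts.yr
5 | 6 | 5 | 8 | mkt | 6
5 | 6 | 90 | 60 | eng | 6
8 | 4 | 90 | 1 | eng | 4
8 | 4 | 50 | 4 | ops | 4
After SELECT (4 rows):
parts.dept | orders.yr
mkt | 6
eng | 6
eng | 4
ops | 4

== RESULT ==
parts.dept | orders.yr
mkt | 6
eng | 6
eng | 4
ops | 4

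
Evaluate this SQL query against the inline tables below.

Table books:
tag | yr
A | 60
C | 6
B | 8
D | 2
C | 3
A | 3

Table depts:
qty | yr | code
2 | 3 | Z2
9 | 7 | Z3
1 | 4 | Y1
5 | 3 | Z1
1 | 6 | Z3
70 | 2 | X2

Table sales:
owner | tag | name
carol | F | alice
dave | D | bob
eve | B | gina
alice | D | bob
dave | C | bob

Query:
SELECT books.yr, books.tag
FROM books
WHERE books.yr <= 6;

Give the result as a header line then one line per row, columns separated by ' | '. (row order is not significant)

== RESULT ==
books.yr | books.tag
6 | C
2 | D
3 | C
3 | A

Derivation:
After WHERE (4 rows):
books.tag | books.yr
C | 6
D | 2
C | 3
A | 3
After SELECT (4 rows):
books.yr | books.tag
6 | C
2 | D
3 | C
3 | A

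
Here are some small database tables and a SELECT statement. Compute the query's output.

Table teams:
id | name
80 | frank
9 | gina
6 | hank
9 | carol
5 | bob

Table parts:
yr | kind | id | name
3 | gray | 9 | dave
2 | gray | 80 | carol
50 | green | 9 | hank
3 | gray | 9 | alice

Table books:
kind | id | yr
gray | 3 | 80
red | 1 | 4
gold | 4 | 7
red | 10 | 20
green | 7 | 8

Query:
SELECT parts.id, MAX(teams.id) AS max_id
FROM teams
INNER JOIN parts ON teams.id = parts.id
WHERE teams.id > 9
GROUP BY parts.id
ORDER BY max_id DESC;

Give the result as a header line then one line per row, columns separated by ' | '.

After JOIN parts (7 rows):
teams.id | teams.name | parts.yr | parts.kind | parts.id | parts.name
80 | frank | 2 | gray | 80 | carol
9 | gina | 3 | gray | 9 | dave
9 | gina | 50 | green | 9 | hank
9 | gina | 3 | gray | 9 | alice
9 | carol | 3 | gray | 9 | dave
9 | carol | 50 | green | 9 | hank
9 | carol | 3 | gray | 9 | alice
After WHERE (1 rows):
teams.id | teams.name | parts.yr | parts.kind | parts.id | parts.name
80 | frank | 2 | gray | 80 | carol
After GROUP BY (1 rows):
parts.id | max_id
80 | 80
After ORDER BY (1 rows):
parts.id | max_id
80 | 80

== RESULT ==
parts.id | max_id
80 | 80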